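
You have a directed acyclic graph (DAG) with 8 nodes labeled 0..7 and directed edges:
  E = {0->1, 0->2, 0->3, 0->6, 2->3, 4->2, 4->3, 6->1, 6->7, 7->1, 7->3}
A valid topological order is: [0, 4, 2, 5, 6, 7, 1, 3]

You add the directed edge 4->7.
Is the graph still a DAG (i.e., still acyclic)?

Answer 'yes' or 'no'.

Answer: yes

Derivation:
Given toposort: [0, 4, 2, 5, 6, 7, 1, 3]
Position of 4: index 1; position of 7: index 5
New edge 4->7: forward
Forward edge: respects the existing order. Still a DAG, same toposort still valid.
Still a DAG? yes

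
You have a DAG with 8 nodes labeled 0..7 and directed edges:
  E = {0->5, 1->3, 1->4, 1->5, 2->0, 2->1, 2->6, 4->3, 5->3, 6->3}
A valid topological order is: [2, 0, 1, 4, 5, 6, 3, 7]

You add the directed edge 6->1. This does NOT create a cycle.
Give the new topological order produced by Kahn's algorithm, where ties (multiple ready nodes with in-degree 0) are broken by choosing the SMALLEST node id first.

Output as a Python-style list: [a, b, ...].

Old toposort: [2, 0, 1, 4, 5, 6, 3, 7]
Added edge: 6->1
Position of 6 (5) > position of 1 (2). Must reorder: 6 must now come before 1.
Run Kahn's algorithm (break ties by smallest node id):
  initial in-degrees: [1, 2, 0, 4, 1, 2, 1, 0]
  ready (indeg=0): [2, 7]
  pop 2: indeg[0]->0; indeg[1]->1; indeg[6]->0 | ready=[0, 6, 7] | order so far=[2]
  pop 0: indeg[5]->1 | ready=[6, 7] | order so far=[2, 0]
  pop 6: indeg[1]->0; indeg[3]->3 | ready=[1, 7] | order so far=[2, 0, 6]
  pop 1: indeg[3]->2; indeg[4]->0; indeg[5]->0 | ready=[4, 5, 7] | order so far=[2, 0, 6, 1]
  pop 4: indeg[3]->1 | ready=[5, 7] | order so far=[2, 0, 6, 1, 4]
  pop 5: indeg[3]->0 | ready=[3, 7] | order so far=[2, 0, 6, 1, 4, 5]
  pop 3: no out-edges | ready=[7] | order so far=[2, 0, 6, 1, 4, 5, 3]
  pop 7: no out-edges | ready=[] | order so far=[2, 0, 6, 1, 4, 5, 3, 7]
  Result: [2, 0, 6, 1, 4, 5, 3, 7]

Answer: [2, 0, 6, 1, 4, 5, 3, 7]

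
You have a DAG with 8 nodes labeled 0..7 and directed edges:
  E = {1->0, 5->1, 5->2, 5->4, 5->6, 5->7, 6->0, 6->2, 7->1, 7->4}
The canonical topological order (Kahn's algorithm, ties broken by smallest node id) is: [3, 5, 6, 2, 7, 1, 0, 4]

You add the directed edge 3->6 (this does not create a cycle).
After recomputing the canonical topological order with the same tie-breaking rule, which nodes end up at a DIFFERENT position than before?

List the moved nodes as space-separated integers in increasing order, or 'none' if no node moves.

Answer: none

Derivation:
Old toposort: [3, 5, 6, 2, 7, 1, 0, 4]
Added edge 3->6
Recompute Kahn (smallest-id tiebreak):
  initial in-degrees: [2, 2, 2, 0, 2, 0, 2, 1]
  ready (indeg=0): [3, 5]
  pop 3: indeg[6]->1 | ready=[5] | order so far=[3]
  pop 5: indeg[1]->1; indeg[2]->1; indeg[4]->1; indeg[6]->0; indeg[7]->0 | ready=[6, 7] | order so far=[3, 5]
  pop 6: indeg[0]->1; indeg[2]->0 | ready=[2, 7] | order so far=[3, 5, 6]
  pop 2: no out-edges | ready=[7] | order so far=[3, 5, 6, 2]
  pop 7: indeg[1]->0; indeg[4]->0 | ready=[1, 4] | order so far=[3, 5, 6, 2, 7]
  pop 1: indeg[0]->0 | ready=[0, 4] | order so far=[3, 5, 6, 2, 7, 1]
  pop 0: no out-edges | ready=[4] | order so far=[3, 5, 6, 2, 7, 1, 0]
  pop 4: no out-edges | ready=[] | order so far=[3, 5, 6, 2, 7, 1, 0, 4]
New canonical toposort: [3, 5, 6, 2, 7, 1, 0, 4]
Compare positions:
  Node 0: index 6 -> 6 (same)
  Node 1: index 5 -> 5 (same)
  Node 2: index 3 -> 3 (same)
  Node 3: index 0 -> 0 (same)
  Node 4: index 7 -> 7 (same)
  Node 5: index 1 -> 1 (same)
  Node 6: index 2 -> 2 (same)
  Node 7: index 4 -> 4 (same)
Nodes that changed position: none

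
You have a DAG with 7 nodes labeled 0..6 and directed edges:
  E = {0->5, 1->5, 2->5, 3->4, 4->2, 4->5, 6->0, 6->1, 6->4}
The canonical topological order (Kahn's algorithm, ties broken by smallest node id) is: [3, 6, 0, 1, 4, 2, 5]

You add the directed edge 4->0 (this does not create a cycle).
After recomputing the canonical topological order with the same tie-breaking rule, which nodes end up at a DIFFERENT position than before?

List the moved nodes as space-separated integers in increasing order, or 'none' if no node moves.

Answer: 0 1 4

Derivation:
Old toposort: [3, 6, 0, 1, 4, 2, 5]
Added edge 4->0
Recompute Kahn (smallest-id tiebreak):
  initial in-degrees: [2, 1, 1, 0, 2, 4, 0]
  ready (indeg=0): [3, 6]
  pop 3: indeg[4]->1 | ready=[6] | order so far=[3]
  pop 6: indeg[0]->1; indeg[1]->0; indeg[4]->0 | ready=[1, 4] | order so far=[3, 6]
  pop 1: indeg[5]->3 | ready=[4] | order so far=[3, 6, 1]
  pop 4: indeg[0]->0; indeg[2]->0; indeg[5]->2 | ready=[0, 2] | order so far=[3, 6, 1, 4]
  pop 0: indeg[5]->1 | ready=[2] | order so far=[3, 6, 1, 4, 0]
  pop 2: indeg[5]->0 | ready=[5] | order so far=[3, 6, 1, 4, 0, 2]
  pop 5: no out-edges | ready=[] | order so far=[3, 6, 1, 4, 0, 2, 5]
New canonical toposort: [3, 6, 1, 4, 0, 2, 5]
Compare positions:
  Node 0: index 2 -> 4 (moved)
  Node 1: index 3 -> 2 (moved)
  Node 2: index 5 -> 5 (same)
  Node 3: index 0 -> 0 (same)
  Node 4: index 4 -> 3 (moved)
  Node 5: index 6 -> 6 (same)
  Node 6: index 1 -> 1 (same)
Nodes that changed position: 0 1 4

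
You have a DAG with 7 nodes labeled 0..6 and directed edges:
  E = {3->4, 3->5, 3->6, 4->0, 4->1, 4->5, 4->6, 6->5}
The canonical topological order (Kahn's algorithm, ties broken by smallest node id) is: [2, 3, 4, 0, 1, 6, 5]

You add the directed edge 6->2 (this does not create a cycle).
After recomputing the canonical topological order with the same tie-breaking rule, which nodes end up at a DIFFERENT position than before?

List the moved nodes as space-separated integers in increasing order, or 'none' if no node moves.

Old toposort: [2, 3, 4, 0, 1, 6, 5]
Added edge 6->2
Recompute Kahn (smallest-id tiebreak):
  initial in-degrees: [1, 1, 1, 0, 1, 3, 2]
  ready (indeg=0): [3]
  pop 3: indeg[4]->0; indeg[5]->2; indeg[6]->1 | ready=[4] | order so far=[3]
  pop 4: indeg[0]->0; indeg[1]->0; indeg[5]->1; indeg[6]->0 | ready=[0, 1, 6] | order so far=[3, 4]
  pop 0: no out-edges | ready=[1, 6] | order so far=[3, 4, 0]
  pop 1: no out-edges | ready=[6] | order so far=[3, 4, 0, 1]
  pop 6: indeg[2]->0; indeg[5]->0 | ready=[2, 5] | order so far=[3, 4, 0, 1, 6]
  pop 2: no out-edges | ready=[5] | order so far=[3, 4, 0, 1, 6, 2]
  pop 5: no out-edges | ready=[] | order so far=[3, 4, 0, 1, 6, 2, 5]
New canonical toposort: [3, 4, 0, 1, 6, 2, 5]
Compare positions:
  Node 0: index 3 -> 2 (moved)
  Node 1: index 4 -> 3 (moved)
  Node 2: index 0 -> 5 (moved)
  Node 3: index 1 -> 0 (moved)
  Node 4: index 2 -> 1 (moved)
  Node 5: index 6 -> 6 (same)
  Node 6: index 5 -> 4 (moved)
Nodes that changed position: 0 1 2 3 4 6

Answer: 0 1 2 3 4 6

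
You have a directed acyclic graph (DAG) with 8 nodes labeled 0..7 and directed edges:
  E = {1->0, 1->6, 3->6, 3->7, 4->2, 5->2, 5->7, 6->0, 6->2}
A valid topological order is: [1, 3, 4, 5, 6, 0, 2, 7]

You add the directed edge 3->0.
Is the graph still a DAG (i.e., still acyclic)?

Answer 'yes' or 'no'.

Given toposort: [1, 3, 4, 5, 6, 0, 2, 7]
Position of 3: index 1; position of 0: index 5
New edge 3->0: forward
Forward edge: respects the existing order. Still a DAG, same toposort still valid.
Still a DAG? yes

Answer: yes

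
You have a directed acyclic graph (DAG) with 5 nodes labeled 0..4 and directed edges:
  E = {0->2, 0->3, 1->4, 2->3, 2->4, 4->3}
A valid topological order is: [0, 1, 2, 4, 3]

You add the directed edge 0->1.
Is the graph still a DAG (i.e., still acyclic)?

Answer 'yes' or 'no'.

Answer: yes

Derivation:
Given toposort: [0, 1, 2, 4, 3]
Position of 0: index 0; position of 1: index 1
New edge 0->1: forward
Forward edge: respects the existing order. Still a DAG, same toposort still valid.
Still a DAG? yes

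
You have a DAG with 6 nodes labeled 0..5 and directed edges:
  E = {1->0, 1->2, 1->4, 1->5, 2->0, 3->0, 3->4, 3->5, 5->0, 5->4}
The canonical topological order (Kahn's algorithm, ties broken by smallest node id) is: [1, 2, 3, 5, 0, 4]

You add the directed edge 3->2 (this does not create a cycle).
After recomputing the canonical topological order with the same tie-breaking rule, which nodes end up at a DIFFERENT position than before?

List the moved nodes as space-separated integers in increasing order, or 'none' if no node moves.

Answer: 2 3

Derivation:
Old toposort: [1, 2, 3, 5, 0, 4]
Added edge 3->2
Recompute Kahn (smallest-id tiebreak):
  initial in-degrees: [4, 0, 2, 0, 3, 2]
  ready (indeg=0): [1, 3]
  pop 1: indeg[0]->3; indeg[2]->1; indeg[4]->2; indeg[5]->1 | ready=[3] | order so far=[1]
  pop 3: indeg[0]->2; indeg[2]->0; indeg[4]->1; indeg[5]->0 | ready=[2, 5] | order so far=[1, 3]
  pop 2: indeg[0]->1 | ready=[5] | order so far=[1, 3, 2]
  pop 5: indeg[0]->0; indeg[4]->0 | ready=[0, 4] | order so far=[1, 3, 2, 5]
  pop 0: no out-edges | ready=[4] | order so far=[1, 3, 2, 5, 0]
  pop 4: no out-edges | ready=[] | order so far=[1, 3, 2, 5, 0, 4]
New canonical toposort: [1, 3, 2, 5, 0, 4]
Compare positions:
  Node 0: index 4 -> 4 (same)
  Node 1: index 0 -> 0 (same)
  Node 2: index 1 -> 2 (moved)
  Node 3: index 2 -> 1 (moved)
  Node 4: index 5 -> 5 (same)
  Node 5: index 3 -> 3 (same)
Nodes that changed position: 2 3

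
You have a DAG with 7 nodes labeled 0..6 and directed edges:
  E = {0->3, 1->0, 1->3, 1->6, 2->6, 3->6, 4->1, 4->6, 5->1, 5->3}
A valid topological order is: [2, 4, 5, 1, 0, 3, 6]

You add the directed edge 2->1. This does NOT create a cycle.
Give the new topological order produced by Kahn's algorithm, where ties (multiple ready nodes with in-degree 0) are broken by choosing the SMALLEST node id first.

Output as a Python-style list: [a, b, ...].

Answer: [2, 4, 5, 1, 0, 3, 6]

Derivation:
Old toposort: [2, 4, 5, 1, 0, 3, 6]
Added edge: 2->1
Position of 2 (0) < position of 1 (3). Old order still valid.
Run Kahn's algorithm (break ties by smallest node id):
  initial in-degrees: [1, 3, 0, 3, 0, 0, 4]
  ready (indeg=0): [2, 4, 5]
  pop 2: indeg[1]->2; indeg[6]->3 | ready=[4, 5] | order so far=[2]
  pop 4: indeg[1]->1; indeg[6]->2 | ready=[5] | order so far=[2, 4]
  pop 5: indeg[1]->0; indeg[3]->2 | ready=[1] | order so far=[2, 4, 5]
  pop 1: indeg[0]->0; indeg[3]->1; indeg[6]->1 | ready=[0] | order so far=[2, 4, 5, 1]
  pop 0: indeg[3]->0 | ready=[3] | order so far=[2, 4, 5, 1, 0]
  pop 3: indeg[6]->0 | ready=[6] | order so far=[2, 4, 5, 1, 0, 3]
  pop 6: no out-edges | ready=[] | order so far=[2, 4, 5, 1, 0, 3, 6]
  Result: [2, 4, 5, 1, 0, 3, 6]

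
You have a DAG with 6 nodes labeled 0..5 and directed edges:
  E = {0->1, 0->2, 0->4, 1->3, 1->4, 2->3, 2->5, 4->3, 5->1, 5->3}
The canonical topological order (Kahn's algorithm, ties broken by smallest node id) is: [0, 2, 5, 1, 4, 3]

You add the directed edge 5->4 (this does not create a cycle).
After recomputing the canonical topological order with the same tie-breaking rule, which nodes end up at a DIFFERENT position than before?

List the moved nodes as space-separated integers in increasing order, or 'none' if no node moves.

Old toposort: [0, 2, 5, 1, 4, 3]
Added edge 5->4
Recompute Kahn (smallest-id tiebreak):
  initial in-degrees: [0, 2, 1, 4, 3, 1]
  ready (indeg=0): [0]
  pop 0: indeg[1]->1; indeg[2]->0; indeg[4]->2 | ready=[2] | order so far=[0]
  pop 2: indeg[3]->3; indeg[5]->0 | ready=[5] | order so far=[0, 2]
  pop 5: indeg[1]->0; indeg[3]->2; indeg[4]->1 | ready=[1] | order so far=[0, 2, 5]
  pop 1: indeg[3]->1; indeg[4]->0 | ready=[4] | order so far=[0, 2, 5, 1]
  pop 4: indeg[3]->0 | ready=[3] | order so far=[0, 2, 5, 1, 4]
  pop 3: no out-edges | ready=[] | order so far=[0, 2, 5, 1, 4, 3]
New canonical toposort: [0, 2, 5, 1, 4, 3]
Compare positions:
  Node 0: index 0 -> 0 (same)
  Node 1: index 3 -> 3 (same)
  Node 2: index 1 -> 1 (same)
  Node 3: index 5 -> 5 (same)
  Node 4: index 4 -> 4 (same)
  Node 5: index 2 -> 2 (same)
Nodes that changed position: none

Answer: none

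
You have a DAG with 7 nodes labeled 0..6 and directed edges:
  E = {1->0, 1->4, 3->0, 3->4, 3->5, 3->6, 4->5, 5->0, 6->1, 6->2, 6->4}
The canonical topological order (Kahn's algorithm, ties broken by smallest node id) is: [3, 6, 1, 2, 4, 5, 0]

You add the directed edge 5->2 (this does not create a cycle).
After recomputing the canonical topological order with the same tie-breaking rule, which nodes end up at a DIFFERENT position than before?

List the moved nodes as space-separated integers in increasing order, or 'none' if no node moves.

Old toposort: [3, 6, 1, 2, 4, 5, 0]
Added edge 5->2
Recompute Kahn (smallest-id tiebreak):
  initial in-degrees: [3, 1, 2, 0, 3, 2, 1]
  ready (indeg=0): [3]
  pop 3: indeg[0]->2; indeg[4]->2; indeg[5]->1; indeg[6]->0 | ready=[6] | order so far=[3]
  pop 6: indeg[1]->0; indeg[2]->1; indeg[4]->1 | ready=[1] | order so far=[3, 6]
  pop 1: indeg[0]->1; indeg[4]->0 | ready=[4] | order so far=[3, 6, 1]
  pop 4: indeg[5]->0 | ready=[5] | order so far=[3, 6, 1, 4]
  pop 5: indeg[0]->0; indeg[2]->0 | ready=[0, 2] | order so far=[3, 6, 1, 4, 5]
  pop 0: no out-edges | ready=[2] | order so far=[3, 6, 1, 4, 5, 0]
  pop 2: no out-edges | ready=[] | order so far=[3, 6, 1, 4, 5, 0, 2]
New canonical toposort: [3, 6, 1, 4, 5, 0, 2]
Compare positions:
  Node 0: index 6 -> 5 (moved)
  Node 1: index 2 -> 2 (same)
  Node 2: index 3 -> 6 (moved)
  Node 3: index 0 -> 0 (same)
  Node 4: index 4 -> 3 (moved)
  Node 5: index 5 -> 4 (moved)
  Node 6: index 1 -> 1 (same)
Nodes that changed position: 0 2 4 5

Answer: 0 2 4 5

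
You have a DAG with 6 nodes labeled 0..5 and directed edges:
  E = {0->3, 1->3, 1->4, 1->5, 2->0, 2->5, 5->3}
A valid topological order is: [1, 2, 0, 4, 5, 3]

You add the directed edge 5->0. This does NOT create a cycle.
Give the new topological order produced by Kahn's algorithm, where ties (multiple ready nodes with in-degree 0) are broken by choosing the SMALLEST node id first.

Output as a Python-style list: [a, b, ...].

Old toposort: [1, 2, 0, 4, 5, 3]
Added edge: 5->0
Position of 5 (4) > position of 0 (2). Must reorder: 5 must now come before 0.
Run Kahn's algorithm (break ties by smallest node id):
  initial in-degrees: [2, 0, 0, 3, 1, 2]
  ready (indeg=0): [1, 2]
  pop 1: indeg[3]->2; indeg[4]->0; indeg[5]->1 | ready=[2, 4] | order so far=[1]
  pop 2: indeg[0]->1; indeg[5]->0 | ready=[4, 5] | order so far=[1, 2]
  pop 4: no out-edges | ready=[5] | order so far=[1, 2, 4]
  pop 5: indeg[0]->0; indeg[3]->1 | ready=[0] | order so far=[1, 2, 4, 5]
  pop 0: indeg[3]->0 | ready=[3] | order so far=[1, 2, 4, 5, 0]
  pop 3: no out-edges | ready=[] | order so far=[1, 2, 4, 5, 0, 3]
  Result: [1, 2, 4, 5, 0, 3]

Answer: [1, 2, 4, 5, 0, 3]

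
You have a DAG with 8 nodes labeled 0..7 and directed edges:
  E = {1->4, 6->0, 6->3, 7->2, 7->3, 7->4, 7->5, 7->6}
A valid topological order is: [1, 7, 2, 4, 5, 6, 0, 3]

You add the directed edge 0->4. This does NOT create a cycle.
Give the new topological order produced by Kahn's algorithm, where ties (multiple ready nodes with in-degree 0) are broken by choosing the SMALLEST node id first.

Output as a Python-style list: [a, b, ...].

Old toposort: [1, 7, 2, 4, 5, 6, 0, 3]
Added edge: 0->4
Position of 0 (6) > position of 4 (3). Must reorder: 0 must now come before 4.
Run Kahn's algorithm (break ties by smallest node id):
  initial in-degrees: [1, 0, 1, 2, 3, 1, 1, 0]
  ready (indeg=0): [1, 7]
  pop 1: indeg[4]->2 | ready=[7] | order so far=[1]
  pop 7: indeg[2]->0; indeg[3]->1; indeg[4]->1; indeg[5]->0; indeg[6]->0 | ready=[2, 5, 6] | order so far=[1, 7]
  pop 2: no out-edges | ready=[5, 6] | order so far=[1, 7, 2]
  pop 5: no out-edges | ready=[6] | order so far=[1, 7, 2, 5]
  pop 6: indeg[0]->0; indeg[3]->0 | ready=[0, 3] | order so far=[1, 7, 2, 5, 6]
  pop 0: indeg[4]->0 | ready=[3, 4] | order so far=[1, 7, 2, 5, 6, 0]
  pop 3: no out-edges | ready=[4] | order so far=[1, 7, 2, 5, 6, 0, 3]
  pop 4: no out-edges | ready=[] | order so far=[1, 7, 2, 5, 6, 0, 3, 4]
  Result: [1, 7, 2, 5, 6, 0, 3, 4]

Answer: [1, 7, 2, 5, 6, 0, 3, 4]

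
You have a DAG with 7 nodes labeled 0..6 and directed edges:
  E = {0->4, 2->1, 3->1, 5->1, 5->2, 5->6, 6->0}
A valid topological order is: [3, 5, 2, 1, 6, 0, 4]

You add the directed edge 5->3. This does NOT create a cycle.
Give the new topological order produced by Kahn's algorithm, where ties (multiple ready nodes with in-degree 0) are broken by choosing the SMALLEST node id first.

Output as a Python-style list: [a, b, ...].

Answer: [5, 2, 3, 1, 6, 0, 4]

Derivation:
Old toposort: [3, 5, 2, 1, 6, 0, 4]
Added edge: 5->3
Position of 5 (1) > position of 3 (0). Must reorder: 5 must now come before 3.
Run Kahn's algorithm (break ties by smallest node id):
  initial in-degrees: [1, 3, 1, 1, 1, 0, 1]
  ready (indeg=0): [5]
  pop 5: indeg[1]->2; indeg[2]->0; indeg[3]->0; indeg[6]->0 | ready=[2, 3, 6] | order so far=[5]
  pop 2: indeg[1]->1 | ready=[3, 6] | order so far=[5, 2]
  pop 3: indeg[1]->0 | ready=[1, 6] | order so far=[5, 2, 3]
  pop 1: no out-edges | ready=[6] | order so far=[5, 2, 3, 1]
  pop 6: indeg[0]->0 | ready=[0] | order so far=[5, 2, 3, 1, 6]
  pop 0: indeg[4]->0 | ready=[4] | order so far=[5, 2, 3, 1, 6, 0]
  pop 4: no out-edges | ready=[] | order so far=[5, 2, 3, 1, 6, 0, 4]
  Result: [5, 2, 3, 1, 6, 0, 4]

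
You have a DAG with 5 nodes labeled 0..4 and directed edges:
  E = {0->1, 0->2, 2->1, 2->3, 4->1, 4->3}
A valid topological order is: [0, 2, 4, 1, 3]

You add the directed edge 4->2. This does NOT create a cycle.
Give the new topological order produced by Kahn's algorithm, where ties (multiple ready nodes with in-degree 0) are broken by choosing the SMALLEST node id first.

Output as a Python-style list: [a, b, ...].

Old toposort: [0, 2, 4, 1, 3]
Added edge: 4->2
Position of 4 (2) > position of 2 (1). Must reorder: 4 must now come before 2.
Run Kahn's algorithm (break ties by smallest node id):
  initial in-degrees: [0, 3, 2, 2, 0]
  ready (indeg=0): [0, 4]
  pop 0: indeg[1]->2; indeg[2]->1 | ready=[4] | order so far=[0]
  pop 4: indeg[1]->1; indeg[2]->0; indeg[3]->1 | ready=[2] | order so far=[0, 4]
  pop 2: indeg[1]->0; indeg[3]->0 | ready=[1, 3] | order so far=[0, 4, 2]
  pop 1: no out-edges | ready=[3] | order so far=[0, 4, 2, 1]
  pop 3: no out-edges | ready=[] | order so far=[0, 4, 2, 1, 3]
  Result: [0, 4, 2, 1, 3]

Answer: [0, 4, 2, 1, 3]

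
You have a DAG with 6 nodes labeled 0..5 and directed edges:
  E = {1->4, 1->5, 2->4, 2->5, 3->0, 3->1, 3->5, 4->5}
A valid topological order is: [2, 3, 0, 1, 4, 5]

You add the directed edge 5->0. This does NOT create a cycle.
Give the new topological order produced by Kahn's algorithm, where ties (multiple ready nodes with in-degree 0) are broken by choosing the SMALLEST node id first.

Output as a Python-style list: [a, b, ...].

Answer: [2, 3, 1, 4, 5, 0]

Derivation:
Old toposort: [2, 3, 0, 1, 4, 5]
Added edge: 5->0
Position of 5 (5) > position of 0 (2). Must reorder: 5 must now come before 0.
Run Kahn's algorithm (break ties by smallest node id):
  initial in-degrees: [2, 1, 0, 0, 2, 4]
  ready (indeg=0): [2, 3]
  pop 2: indeg[4]->1; indeg[5]->3 | ready=[3] | order so far=[2]
  pop 3: indeg[0]->1; indeg[1]->0; indeg[5]->2 | ready=[1] | order so far=[2, 3]
  pop 1: indeg[4]->0; indeg[5]->1 | ready=[4] | order so far=[2, 3, 1]
  pop 4: indeg[5]->0 | ready=[5] | order so far=[2, 3, 1, 4]
  pop 5: indeg[0]->0 | ready=[0] | order so far=[2, 3, 1, 4, 5]
  pop 0: no out-edges | ready=[] | order so far=[2, 3, 1, 4, 5, 0]
  Result: [2, 3, 1, 4, 5, 0]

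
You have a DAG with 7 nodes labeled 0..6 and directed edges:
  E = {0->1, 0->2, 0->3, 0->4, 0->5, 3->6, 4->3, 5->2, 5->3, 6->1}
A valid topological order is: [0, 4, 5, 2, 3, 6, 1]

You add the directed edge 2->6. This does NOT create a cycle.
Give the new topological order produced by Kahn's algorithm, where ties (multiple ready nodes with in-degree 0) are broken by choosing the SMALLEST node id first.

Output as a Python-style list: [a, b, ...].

Answer: [0, 4, 5, 2, 3, 6, 1]

Derivation:
Old toposort: [0, 4, 5, 2, 3, 6, 1]
Added edge: 2->6
Position of 2 (3) < position of 6 (5). Old order still valid.
Run Kahn's algorithm (break ties by smallest node id):
  initial in-degrees: [0, 2, 2, 3, 1, 1, 2]
  ready (indeg=0): [0]
  pop 0: indeg[1]->1; indeg[2]->1; indeg[3]->2; indeg[4]->0; indeg[5]->0 | ready=[4, 5] | order so far=[0]
  pop 4: indeg[3]->1 | ready=[5] | order so far=[0, 4]
  pop 5: indeg[2]->0; indeg[3]->0 | ready=[2, 3] | order so far=[0, 4, 5]
  pop 2: indeg[6]->1 | ready=[3] | order so far=[0, 4, 5, 2]
  pop 3: indeg[6]->0 | ready=[6] | order so far=[0, 4, 5, 2, 3]
  pop 6: indeg[1]->0 | ready=[1] | order so far=[0, 4, 5, 2, 3, 6]
  pop 1: no out-edges | ready=[] | order so far=[0, 4, 5, 2, 3, 6, 1]
  Result: [0, 4, 5, 2, 3, 6, 1]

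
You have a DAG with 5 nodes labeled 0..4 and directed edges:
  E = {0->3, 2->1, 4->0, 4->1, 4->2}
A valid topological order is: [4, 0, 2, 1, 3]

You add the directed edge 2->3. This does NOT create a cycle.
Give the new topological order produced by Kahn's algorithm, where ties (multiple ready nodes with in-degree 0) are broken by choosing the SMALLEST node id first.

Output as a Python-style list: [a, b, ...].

Answer: [4, 0, 2, 1, 3]

Derivation:
Old toposort: [4, 0, 2, 1, 3]
Added edge: 2->3
Position of 2 (2) < position of 3 (4). Old order still valid.
Run Kahn's algorithm (break ties by smallest node id):
  initial in-degrees: [1, 2, 1, 2, 0]
  ready (indeg=0): [4]
  pop 4: indeg[0]->0; indeg[1]->1; indeg[2]->0 | ready=[0, 2] | order so far=[4]
  pop 0: indeg[3]->1 | ready=[2] | order so far=[4, 0]
  pop 2: indeg[1]->0; indeg[3]->0 | ready=[1, 3] | order so far=[4, 0, 2]
  pop 1: no out-edges | ready=[3] | order so far=[4, 0, 2, 1]
  pop 3: no out-edges | ready=[] | order so far=[4, 0, 2, 1, 3]
  Result: [4, 0, 2, 1, 3]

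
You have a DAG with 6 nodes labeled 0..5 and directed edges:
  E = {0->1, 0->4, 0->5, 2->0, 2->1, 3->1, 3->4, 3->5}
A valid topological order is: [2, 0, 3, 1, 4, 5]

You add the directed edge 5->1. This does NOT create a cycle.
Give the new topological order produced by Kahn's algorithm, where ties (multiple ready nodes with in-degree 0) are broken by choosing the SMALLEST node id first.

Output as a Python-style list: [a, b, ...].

Answer: [2, 0, 3, 4, 5, 1]

Derivation:
Old toposort: [2, 0, 3, 1, 4, 5]
Added edge: 5->1
Position of 5 (5) > position of 1 (3). Must reorder: 5 must now come before 1.
Run Kahn's algorithm (break ties by smallest node id):
  initial in-degrees: [1, 4, 0, 0, 2, 2]
  ready (indeg=0): [2, 3]
  pop 2: indeg[0]->0; indeg[1]->3 | ready=[0, 3] | order so far=[2]
  pop 0: indeg[1]->2; indeg[4]->1; indeg[5]->1 | ready=[3] | order so far=[2, 0]
  pop 3: indeg[1]->1; indeg[4]->0; indeg[5]->0 | ready=[4, 5] | order so far=[2, 0, 3]
  pop 4: no out-edges | ready=[5] | order so far=[2, 0, 3, 4]
  pop 5: indeg[1]->0 | ready=[1] | order so far=[2, 0, 3, 4, 5]
  pop 1: no out-edges | ready=[] | order so far=[2, 0, 3, 4, 5, 1]
  Result: [2, 0, 3, 4, 5, 1]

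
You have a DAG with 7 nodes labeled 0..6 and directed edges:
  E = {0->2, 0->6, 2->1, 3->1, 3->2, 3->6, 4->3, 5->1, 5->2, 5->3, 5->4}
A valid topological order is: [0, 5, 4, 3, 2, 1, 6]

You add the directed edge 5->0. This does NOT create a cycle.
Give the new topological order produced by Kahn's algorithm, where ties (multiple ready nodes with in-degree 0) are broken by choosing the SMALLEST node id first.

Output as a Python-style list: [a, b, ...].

Answer: [5, 0, 4, 3, 2, 1, 6]

Derivation:
Old toposort: [0, 5, 4, 3, 2, 1, 6]
Added edge: 5->0
Position of 5 (1) > position of 0 (0). Must reorder: 5 must now come before 0.
Run Kahn's algorithm (break ties by smallest node id):
  initial in-degrees: [1, 3, 3, 2, 1, 0, 2]
  ready (indeg=0): [5]
  pop 5: indeg[0]->0; indeg[1]->2; indeg[2]->2; indeg[3]->1; indeg[4]->0 | ready=[0, 4] | order so far=[5]
  pop 0: indeg[2]->1; indeg[6]->1 | ready=[4] | order so far=[5, 0]
  pop 4: indeg[3]->0 | ready=[3] | order so far=[5, 0, 4]
  pop 3: indeg[1]->1; indeg[2]->0; indeg[6]->0 | ready=[2, 6] | order so far=[5, 0, 4, 3]
  pop 2: indeg[1]->0 | ready=[1, 6] | order so far=[5, 0, 4, 3, 2]
  pop 1: no out-edges | ready=[6] | order so far=[5, 0, 4, 3, 2, 1]
  pop 6: no out-edges | ready=[] | order so far=[5, 0, 4, 3, 2, 1, 6]
  Result: [5, 0, 4, 3, 2, 1, 6]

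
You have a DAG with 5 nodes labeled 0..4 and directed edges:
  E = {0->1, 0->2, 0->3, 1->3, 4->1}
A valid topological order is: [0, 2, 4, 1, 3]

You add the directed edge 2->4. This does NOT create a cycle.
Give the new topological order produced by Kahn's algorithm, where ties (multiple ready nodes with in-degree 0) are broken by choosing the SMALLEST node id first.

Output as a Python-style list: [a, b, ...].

Old toposort: [0, 2, 4, 1, 3]
Added edge: 2->4
Position of 2 (1) < position of 4 (2). Old order still valid.
Run Kahn's algorithm (break ties by smallest node id):
  initial in-degrees: [0, 2, 1, 2, 1]
  ready (indeg=0): [0]
  pop 0: indeg[1]->1; indeg[2]->0; indeg[3]->1 | ready=[2] | order so far=[0]
  pop 2: indeg[4]->0 | ready=[4] | order so far=[0, 2]
  pop 4: indeg[1]->0 | ready=[1] | order so far=[0, 2, 4]
  pop 1: indeg[3]->0 | ready=[3] | order so far=[0, 2, 4, 1]
  pop 3: no out-edges | ready=[] | order so far=[0, 2, 4, 1, 3]
  Result: [0, 2, 4, 1, 3]

Answer: [0, 2, 4, 1, 3]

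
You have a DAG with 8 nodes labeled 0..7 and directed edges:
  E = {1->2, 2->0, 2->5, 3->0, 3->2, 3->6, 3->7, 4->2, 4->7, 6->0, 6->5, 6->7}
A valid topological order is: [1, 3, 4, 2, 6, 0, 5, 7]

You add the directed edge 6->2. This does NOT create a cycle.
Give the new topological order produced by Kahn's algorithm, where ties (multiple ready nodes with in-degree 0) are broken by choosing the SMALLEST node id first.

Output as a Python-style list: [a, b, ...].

Answer: [1, 3, 4, 6, 2, 0, 5, 7]

Derivation:
Old toposort: [1, 3, 4, 2, 6, 0, 5, 7]
Added edge: 6->2
Position of 6 (4) > position of 2 (3). Must reorder: 6 must now come before 2.
Run Kahn's algorithm (break ties by smallest node id):
  initial in-degrees: [3, 0, 4, 0, 0, 2, 1, 3]
  ready (indeg=0): [1, 3, 4]
  pop 1: indeg[2]->3 | ready=[3, 4] | order so far=[1]
  pop 3: indeg[0]->2; indeg[2]->2; indeg[6]->0; indeg[7]->2 | ready=[4, 6] | order so far=[1, 3]
  pop 4: indeg[2]->1; indeg[7]->1 | ready=[6] | order so far=[1, 3, 4]
  pop 6: indeg[0]->1; indeg[2]->0; indeg[5]->1; indeg[7]->0 | ready=[2, 7] | order so far=[1, 3, 4, 6]
  pop 2: indeg[0]->0; indeg[5]->0 | ready=[0, 5, 7] | order so far=[1, 3, 4, 6, 2]
  pop 0: no out-edges | ready=[5, 7] | order so far=[1, 3, 4, 6, 2, 0]
  pop 5: no out-edges | ready=[7] | order so far=[1, 3, 4, 6, 2, 0, 5]
  pop 7: no out-edges | ready=[] | order so far=[1, 3, 4, 6, 2, 0, 5, 7]
  Result: [1, 3, 4, 6, 2, 0, 5, 7]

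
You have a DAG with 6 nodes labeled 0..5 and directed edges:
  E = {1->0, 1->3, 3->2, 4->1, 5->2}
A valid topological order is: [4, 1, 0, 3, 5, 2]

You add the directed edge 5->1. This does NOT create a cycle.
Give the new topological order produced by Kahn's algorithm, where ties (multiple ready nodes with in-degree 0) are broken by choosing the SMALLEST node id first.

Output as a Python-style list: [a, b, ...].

Answer: [4, 5, 1, 0, 3, 2]

Derivation:
Old toposort: [4, 1, 0, 3, 5, 2]
Added edge: 5->1
Position of 5 (4) > position of 1 (1). Must reorder: 5 must now come before 1.
Run Kahn's algorithm (break ties by smallest node id):
  initial in-degrees: [1, 2, 2, 1, 0, 0]
  ready (indeg=0): [4, 5]
  pop 4: indeg[1]->1 | ready=[5] | order so far=[4]
  pop 5: indeg[1]->0; indeg[2]->1 | ready=[1] | order so far=[4, 5]
  pop 1: indeg[0]->0; indeg[3]->0 | ready=[0, 3] | order so far=[4, 5, 1]
  pop 0: no out-edges | ready=[3] | order so far=[4, 5, 1, 0]
  pop 3: indeg[2]->0 | ready=[2] | order so far=[4, 5, 1, 0, 3]
  pop 2: no out-edges | ready=[] | order so far=[4, 5, 1, 0, 3, 2]
  Result: [4, 5, 1, 0, 3, 2]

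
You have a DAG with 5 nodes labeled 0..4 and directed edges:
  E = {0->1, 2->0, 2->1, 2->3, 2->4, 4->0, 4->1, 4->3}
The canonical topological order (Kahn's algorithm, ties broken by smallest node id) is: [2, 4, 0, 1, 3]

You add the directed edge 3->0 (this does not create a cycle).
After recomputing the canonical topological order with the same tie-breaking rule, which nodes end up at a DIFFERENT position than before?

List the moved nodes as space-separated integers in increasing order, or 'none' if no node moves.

Answer: 0 1 3

Derivation:
Old toposort: [2, 4, 0, 1, 3]
Added edge 3->0
Recompute Kahn (smallest-id tiebreak):
  initial in-degrees: [3, 3, 0, 2, 1]
  ready (indeg=0): [2]
  pop 2: indeg[0]->2; indeg[1]->2; indeg[3]->1; indeg[4]->0 | ready=[4] | order so far=[2]
  pop 4: indeg[0]->1; indeg[1]->1; indeg[3]->0 | ready=[3] | order so far=[2, 4]
  pop 3: indeg[0]->0 | ready=[0] | order so far=[2, 4, 3]
  pop 0: indeg[1]->0 | ready=[1] | order so far=[2, 4, 3, 0]
  pop 1: no out-edges | ready=[] | order so far=[2, 4, 3, 0, 1]
New canonical toposort: [2, 4, 3, 0, 1]
Compare positions:
  Node 0: index 2 -> 3 (moved)
  Node 1: index 3 -> 4 (moved)
  Node 2: index 0 -> 0 (same)
  Node 3: index 4 -> 2 (moved)
  Node 4: index 1 -> 1 (same)
Nodes that changed position: 0 1 3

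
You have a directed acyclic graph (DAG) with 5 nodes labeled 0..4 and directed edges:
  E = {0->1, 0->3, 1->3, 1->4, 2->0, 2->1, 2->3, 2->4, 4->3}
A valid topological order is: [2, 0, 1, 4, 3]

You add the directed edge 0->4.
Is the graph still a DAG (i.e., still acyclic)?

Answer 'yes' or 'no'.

Answer: yes

Derivation:
Given toposort: [2, 0, 1, 4, 3]
Position of 0: index 1; position of 4: index 3
New edge 0->4: forward
Forward edge: respects the existing order. Still a DAG, same toposort still valid.
Still a DAG? yes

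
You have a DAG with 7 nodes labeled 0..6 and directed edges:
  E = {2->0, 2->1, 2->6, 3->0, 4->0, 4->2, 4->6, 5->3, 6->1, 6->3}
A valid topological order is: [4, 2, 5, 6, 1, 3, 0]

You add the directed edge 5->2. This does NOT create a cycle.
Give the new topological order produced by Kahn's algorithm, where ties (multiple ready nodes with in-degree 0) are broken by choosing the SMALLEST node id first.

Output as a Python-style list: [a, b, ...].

Old toposort: [4, 2, 5, 6, 1, 3, 0]
Added edge: 5->2
Position of 5 (2) > position of 2 (1). Must reorder: 5 must now come before 2.
Run Kahn's algorithm (break ties by smallest node id):
  initial in-degrees: [3, 2, 2, 2, 0, 0, 2]
  ready (indeg=0): [4, 5]
  pop 4: indeg[0]->2; indeg[2]->1; indeg[6]->1 | ready=[5] | order so far=[4]
  pop 5: indeg[2]->0; indeg[3]->1 | ready=[2] | order so far=[4, 5]
  pop 2: indeg[0]->1; indeg[1]->1; indeg[6]->0 | ready=[6] | order so far=[4, 5, 2]
  pop 6: indeg[1]->0; indeg[3]->0 | ready=[1, 3] | order so far=[4, 5, 2, 6]
  pop 1: no out-edges | ready=[3] | order so far=[4, 5, 2, 6, 1]
  pop 3: indeg[0]->0 | ready=[0] | order so far=[4, 5, 2, 6, 1, 3]
  pop 0: no out-edges | ready=[] | order so far=[4, 5, 2, 6, 1, 3, 0]
  Result: [4, 5, 2, 6, 1, 3, 0]

Answer: [4, 5, 2, 6, 1, 3, 0]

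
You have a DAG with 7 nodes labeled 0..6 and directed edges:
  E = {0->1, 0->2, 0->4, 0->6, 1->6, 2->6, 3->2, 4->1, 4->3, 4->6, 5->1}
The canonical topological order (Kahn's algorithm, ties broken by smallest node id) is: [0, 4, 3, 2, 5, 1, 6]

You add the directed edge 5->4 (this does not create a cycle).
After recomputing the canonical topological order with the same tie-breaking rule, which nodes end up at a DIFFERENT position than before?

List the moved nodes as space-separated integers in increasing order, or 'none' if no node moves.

Answer: 1 2 3 4 5

Derivation:
Old toposort: [0, 4, 3, 2, 5, 1, 6]
Added edge 5->4
Recompute Kahn (smallest-id tiebreak):
  initial in-degrees: [0, 3, 2, 1, 2, 0, 4]
  ready (indeg=0): [0, 5]
  pop 0: indeg[1]->2; indeg[2]->1; indeg[4]->1; indeg[6]->3 | ready=[5] | order so far=[0]
  pop 5: indeg[1]->1; indeg[4]->0 | ready=[4] | order so far=[0, 5]
  pop 4: indeg[1]->0; indeg[3]->0; indeg[6]->2 | ready=[1, 3] | order so far=[0, 5, 4]
  pop 1: indeg[6]->1 | ready=[3] | order so far=[0, 5, 4, 1]
  pop 3: indeg[2]->0 | ready=[2] | order so far=[0, 5, 4, 1, 3]
  pop 2: indeg[6]->0 | ready=[6] | order so far=[0, 5, 4, 1, 3, 2]
  pop 6: no out-edges | ready=[] | order so far=[0, 5, 4, 1, 3, 2, 6]
New canonical toposort: [0, 5, 4, 1, 3, 2, 6]
Compare positions:
  Node 0: index 0 -> 0 (same)
  Node 1: index 5 -> 3 (moved)
  Node 2: index 3 -> 5 (moved)
  Node 3: index 2 -> 4 (moved)
  Node 4: index 1 -> 2 (moved)
  Node 5: index 4 -> 1 (moved)
  Node 6: index 6 -> 6 (same)
Nodes that changed position: 1 2 3 4 5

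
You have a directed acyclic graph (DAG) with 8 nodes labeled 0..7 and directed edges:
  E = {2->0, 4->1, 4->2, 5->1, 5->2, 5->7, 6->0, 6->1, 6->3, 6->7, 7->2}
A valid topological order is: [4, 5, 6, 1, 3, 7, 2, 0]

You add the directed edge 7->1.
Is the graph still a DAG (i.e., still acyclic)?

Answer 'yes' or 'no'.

Given toposort: [4, 5, 6, 1, 3, 7, 2, 0]
Position of 7: index 5; position of 1: index 3
New edge 7->1: backward (u after v in old order)
Backward edge: old toposort is now invalid. Check if this creates a cycle.
Does 1 already reach 7? Reachable from 1: [1]. NO -> still a DAG (reorder needed).
Still a DAG? yes

Answer: yes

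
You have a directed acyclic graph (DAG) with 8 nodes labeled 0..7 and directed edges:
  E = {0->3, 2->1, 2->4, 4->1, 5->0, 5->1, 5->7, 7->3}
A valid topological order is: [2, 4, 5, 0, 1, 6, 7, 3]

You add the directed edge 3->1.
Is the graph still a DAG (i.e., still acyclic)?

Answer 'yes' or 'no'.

Given toposort: [2, 4, 5, 0, 1, 6, 7, 3]
Position of 3: index 7; position of 1: index 4
New edge 3->1: backward (u after v in old order)
Backward edge: old toposort is now invalid. Check if this creates a cycle.
Does 1 already reach 3? Reachable from 1: [1]. NO -> still a DAG (reorder needed).
Still a DAG? yes

Answer: yes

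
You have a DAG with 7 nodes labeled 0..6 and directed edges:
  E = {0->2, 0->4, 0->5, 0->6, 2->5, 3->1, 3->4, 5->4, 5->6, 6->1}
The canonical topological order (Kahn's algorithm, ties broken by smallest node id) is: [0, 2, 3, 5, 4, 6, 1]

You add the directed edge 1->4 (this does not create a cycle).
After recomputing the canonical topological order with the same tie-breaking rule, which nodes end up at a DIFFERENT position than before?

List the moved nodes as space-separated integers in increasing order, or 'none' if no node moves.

Answer: 1 4 6

Derivation:
Old toposort: [0, 2, 3, 5, 4, 6, 1]
Added edge 1->4
Recompute Kahn (smallest-id tiebreak):
  initial in-degrees: [0, 2, 1, 0, 4, 2, 2]
  ready (indeg=0): [0, 3]
  pop 0: indeg[2]->0; indeg[4]->3; indeg[5]->1; indeg[6]->1 | ready=[2, 3] | order so far=[0]
  pop 2: indeg[5]->0 | ready=[3, 5] | order so far=[0, 2]
  pop 3: indeg[1]->1; indeg[4]->2 | ready=[5] | order so far=[0, 2, 3]
  pop 5: indeg[4]->1; indeg[6]->0 | ready=[6] | order so far=[0, 2, 3, 5]
  pop 6: indeg[1]->0 | ready=[1] | order so far=[0, 2, 3, 5, 6]
  pop 1: indeg[4]->0 | ready=[4] | order so far=[0, 2, 3, 5, 6, 1]
  pop 4: no out-edges | ready=[] | order so far=[0, 2, 3, 5, 6, 1, 4]
New canonical toposort: [0, 2, 3, 5, 6, 1, 4]
Compare positions:
  Node 0: index 0 -> 0 (same)
  Node 1: index 6 -> 5 (moved)
  Node 2: index 1 -> 1 (same)
  Node 3: index 2 -> 2 (same)
  Node 4: index 4 -> 6 (moved)
  Node 5: index 3 -> 3 (same)
  Node 6: index 5 -> 4 (moved)
Nodes that changed position: 1 4 6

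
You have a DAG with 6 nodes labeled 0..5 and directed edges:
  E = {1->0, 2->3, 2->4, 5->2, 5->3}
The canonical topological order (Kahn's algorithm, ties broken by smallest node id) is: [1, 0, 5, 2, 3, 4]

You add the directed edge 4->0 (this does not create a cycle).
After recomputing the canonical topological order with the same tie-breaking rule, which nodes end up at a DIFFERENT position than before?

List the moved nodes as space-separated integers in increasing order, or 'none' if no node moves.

Old toposort: [1, 0, 5, 2, 3, 4]
Added edge 4->0
Recompute Kahn (smallest-id tiebreak):
  initial in-degrees: [2, 0, 1, 2, 1, 0]
  ready (indeg=0): [1, 5]
  pop 1: indeg[0]->1 | ready=[5] | order so far=[1]
  pop 5: indeg[2]->0; indeg[3]->1 | ready=[2] | order so far=[1, 5]
  pop 2: indeg[3]->0; indeg[4]->0 | ready=[3, 4] | order so far=[1, 5, 2]
  pop 3: no out-edges | ready=[4] | order so far=[1, 5, 2, 3]
  pop 4: indeg[0]->0 | ready=[0] | order so far=[1, 5, 2, 3, 4]
  pop 0: no out-edges | ready=[] | order so far=[1, 5, 2, 3, 4, 0]
New canonical toposort: [1, 5, 2, 3, 4, 0]
Compare positions:
  Node 0: index 1 -> 5 (moved)
  Node 1: index 0 -> 0 (same)
  Node 2: index 3 -> 2 (moved)
  Node 3: index 4 -> 3 (moved)
  Node 4: index 5 -> 4 (moved)
  Node 5: index 2 -> 1 (moved)
Nodes that changed position: 0 2 3 4 5

Answer: 0 2 3 4 5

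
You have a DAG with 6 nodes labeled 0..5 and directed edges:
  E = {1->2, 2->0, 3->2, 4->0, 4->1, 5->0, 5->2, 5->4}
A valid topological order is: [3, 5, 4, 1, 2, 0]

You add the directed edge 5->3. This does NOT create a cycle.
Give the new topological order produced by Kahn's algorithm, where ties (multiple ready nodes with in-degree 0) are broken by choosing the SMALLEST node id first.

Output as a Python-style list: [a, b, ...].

Old toposort: [3, 5, 4, 1, 2, 0]
Added edge: 5->3
Position of 5 (1) > position of 3 (0). Must reorder: 5 must now come before 3.
Run Kahn's algorithm (break ties by smallest node id):
  initial in-degrees: [3, 1, 3, 1, 1, 0]
  ready (indeg=0): [5]
  pop 5: indeg[0]->2; indeg[2]->2; indeg[3]->0; indeg[4]->0 | ready=[3, 4] | order so far=[5]
  pop 3: indeg[2]->1 | ready=[4] | order so far=[5, 3]
  pop 4: indeg[0]->1; indeg[1]->0 | ready=[1] | order so far=[5, 3, 4]
  pop 1: indeg[2]->0 | ready=[2] | order so far=[5, 3, 4, 1]
  pop 2: indeg[0]->0 | ready=[0] | order so far=[5, 3, 4, 1, 2]
  pop 0: no out-edges | ready=[] | order so far=[5, 3, 4, 1, 2, 0]
  Result: [5, 3, 4, 1, 2, 0]

Answer: [5, 3, 4, 1, 2, 0]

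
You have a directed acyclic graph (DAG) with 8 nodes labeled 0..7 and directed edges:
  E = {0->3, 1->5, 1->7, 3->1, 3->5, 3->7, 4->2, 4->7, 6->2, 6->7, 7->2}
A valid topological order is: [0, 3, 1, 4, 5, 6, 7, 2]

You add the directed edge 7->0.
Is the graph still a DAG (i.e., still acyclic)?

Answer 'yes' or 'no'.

Given toposort: [0, 3, 1, 4, 5, 6, 7, 2]
Position of 7: index 6; position of 0: index 0
New edge 7->0: backward (u after v in old order)
Backward edge: old toposort is now invalid. Check if this creates a cycle.
Does 0 already reach 7? Reachable from 0: [0, 1, 2, 3, 5, 7]. YES -> cycle!
Still a DAG? no

Answer: no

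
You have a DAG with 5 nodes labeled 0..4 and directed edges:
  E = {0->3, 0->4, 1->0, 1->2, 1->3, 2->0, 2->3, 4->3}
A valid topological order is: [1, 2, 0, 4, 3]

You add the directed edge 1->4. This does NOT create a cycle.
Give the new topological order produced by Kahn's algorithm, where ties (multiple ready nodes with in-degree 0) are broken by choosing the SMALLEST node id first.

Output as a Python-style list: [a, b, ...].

Old toposort: [1, 2, 0, 4, 3]
Added edge: 1->4
Position of 1 (0) < position of 4 (3). Old order still valid.
Run Kahn's algorithm (break ties by smallest node id):
  initial in-degrees: [2, 0, 1, 4, 2]
  ready (indeg=0): [1]
  pop 1: indeg[0]->1; indeg[2]->0; indeg[3]->3; indeg[4]->1 | ready=[2] | order so far=[1]
  pop 2: indeg[0]->0; indeg[3]->2 | ready=[0] | order so far=[1, 2]
  pop 0: indeg[3]->1; indeg[4]->0 | ready=[4] | order so far=[1, 2, 0]
  pop 4: indeg[3]->0 | ready=[3] | order so far=[1, 2, 0, 4]
  pop 3: no out-edges | ready=[] | order so far=[1, 2, 0, 4, 3]
  Result: [1, 2, 0, 4, 3]

Answer: [1, 2, 0, 4, 3]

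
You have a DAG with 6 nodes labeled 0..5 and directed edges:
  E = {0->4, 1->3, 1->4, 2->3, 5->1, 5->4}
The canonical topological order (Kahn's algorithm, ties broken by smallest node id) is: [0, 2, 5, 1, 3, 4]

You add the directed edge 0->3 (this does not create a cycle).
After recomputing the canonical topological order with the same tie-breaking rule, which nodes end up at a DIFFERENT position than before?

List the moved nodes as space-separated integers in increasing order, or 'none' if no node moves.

Old toposort: [0, 2, 5, 1, 3, 4]
Added edge 0->3
Recompute Kahn (smallest-id tiebreak):
  initial in-degrees: [0, 1, 0, 3, 3, 0]
  ready (indeg=0): [0, 2, 5]
  pop 0: indeg[3]->2; indeg[4]->2 | ready=[2, 5] | order so far=[0]
  pop 2: indeg[3]->1 | ready=[5] | order so far=[0, 2]
  pop 5: indeg[1]->0; indeg[4]->1 | ready=[1] | order so far=[0, 2, 5]
  pop 1: indeg[3]->0; indeg[4]->0 | ready=[3, 4] | order so far=[0, 2, 5, 1]
  pop 3: no out-edges | ready=[4] | order so far=[0, 2, 5, 1, 3]
  pop 4: no out-edges | ready=[] | order so far=[0, 2, 5, 1, 3, 4]
New canonical toposort: [0, 2, 5, 1, 3, 4]
Compare positions:
  Node 0: index 0 -> 0 (same)
  Node 1: index 3 -> 3 (same)
  Node 2: index 1 -> 1 (same)
  Node 3: index 4 -> 4 (same)
  Node 4: index 5 -> 5 (same)
  Node 5: index 2 -> 2 (same)
Nodes that changed position: none

Answer: none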